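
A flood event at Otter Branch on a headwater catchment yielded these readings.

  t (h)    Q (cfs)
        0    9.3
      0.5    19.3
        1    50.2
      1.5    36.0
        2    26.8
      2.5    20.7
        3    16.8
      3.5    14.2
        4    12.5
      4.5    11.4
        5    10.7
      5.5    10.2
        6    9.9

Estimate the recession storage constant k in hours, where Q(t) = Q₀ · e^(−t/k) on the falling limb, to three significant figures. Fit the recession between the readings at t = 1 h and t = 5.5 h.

k ≈ 2.82 h

On the falling limb, Q drops from 50.2 to 10.2 cfs between t = 1 h and t = 5.5 h (Δt = 4.5 h).
k = −Δt / ln(Q₂/Q₁) = −4.5 / ln(10.2/50.2) = 2.82 h.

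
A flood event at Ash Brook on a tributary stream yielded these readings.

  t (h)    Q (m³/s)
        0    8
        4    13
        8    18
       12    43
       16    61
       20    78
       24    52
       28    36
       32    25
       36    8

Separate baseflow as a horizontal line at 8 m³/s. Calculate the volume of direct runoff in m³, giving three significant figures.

V ≈ 3.77 × 10^6 m³

Direct-runoff ordinates (Q − Q_b): 0.0, 5.0, 10.0, 35.0, 53.0, 70.0, 44.0, 28.0, 17.0, 0.0 m³/s.
ΣQ_DR = 262.0 m³/s.
With Δt = 4 h = 14400 s, V = ΣQ_DR · Δt = 262.0 × 14400 = 3.77 × 10^6 m³.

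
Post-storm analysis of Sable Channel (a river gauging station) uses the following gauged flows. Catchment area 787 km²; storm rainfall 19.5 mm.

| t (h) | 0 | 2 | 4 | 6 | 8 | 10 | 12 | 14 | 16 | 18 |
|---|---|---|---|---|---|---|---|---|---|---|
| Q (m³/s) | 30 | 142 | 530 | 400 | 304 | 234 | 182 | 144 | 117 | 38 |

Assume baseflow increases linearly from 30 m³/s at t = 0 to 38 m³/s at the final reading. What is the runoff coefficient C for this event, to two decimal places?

ΣQ_DR = 1781 m³/s; V = ΣQ_DR·Δt = 1.282 × 10^7 m³.
Runoff depth d = V / A = 16.29 mm.
C = d / P = 16.29 / 19.5 = 0.84.

C ≈ 0.84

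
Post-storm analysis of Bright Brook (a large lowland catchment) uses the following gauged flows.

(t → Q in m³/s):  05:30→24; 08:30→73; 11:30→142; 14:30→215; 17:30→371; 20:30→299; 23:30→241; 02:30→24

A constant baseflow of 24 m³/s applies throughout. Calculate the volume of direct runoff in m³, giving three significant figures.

V ≈ 1.29 × 10^7 m³

Direct-runoff ordinates (Q − Q_b): 0.0, 49.0, 118.0, 191.0, 347.0, 275.0, 217.0, 0.0 m³/s.
ΣQ_DR = 1197 m³/s.
With Δt = 3 h = 10800 s, V = ΣQ_DR · Δt = 1197 × 10800 = 1.29 × 10^7 m³.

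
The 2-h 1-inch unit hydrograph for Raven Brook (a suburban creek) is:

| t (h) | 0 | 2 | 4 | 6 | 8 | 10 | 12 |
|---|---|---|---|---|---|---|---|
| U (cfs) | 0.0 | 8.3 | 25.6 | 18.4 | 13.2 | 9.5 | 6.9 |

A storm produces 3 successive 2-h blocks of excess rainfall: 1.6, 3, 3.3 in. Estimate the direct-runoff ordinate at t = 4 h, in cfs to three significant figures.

Q ≈ 65.9 cfs

By discrete convolution, Q_j = Σ (P_i / 1 in) · U_{j−i}.
At t = 4 h (j=2): Q = (1.6/1)·25.6 + (3/1)·8.3 + (3.3/1)·0.0 = 65.9 cfs.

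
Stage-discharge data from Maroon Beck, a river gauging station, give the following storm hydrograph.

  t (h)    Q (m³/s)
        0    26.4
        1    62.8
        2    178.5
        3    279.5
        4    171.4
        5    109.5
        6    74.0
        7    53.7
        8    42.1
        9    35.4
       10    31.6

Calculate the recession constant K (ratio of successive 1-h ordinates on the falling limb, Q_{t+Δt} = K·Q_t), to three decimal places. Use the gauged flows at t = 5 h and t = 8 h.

K ≈ 0.727

Using the recession-limb readings at t = 5 h and t = 8 h: Q falls from 109.5 to 42.1 m³/s over 3 intervals.
K = (Q₂/Q₁)^(1/3) = (42.1/109.5)^(1/3) = 0.727.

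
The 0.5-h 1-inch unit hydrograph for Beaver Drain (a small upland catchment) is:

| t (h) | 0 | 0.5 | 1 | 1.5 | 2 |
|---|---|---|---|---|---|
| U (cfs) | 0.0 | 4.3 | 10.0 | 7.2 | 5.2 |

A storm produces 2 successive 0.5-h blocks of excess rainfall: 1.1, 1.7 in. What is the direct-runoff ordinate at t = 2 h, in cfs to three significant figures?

By discrete convolution, Q_j = Σ (P_i / 1 in) · U_{j−i}.
At t = 2 h (j=4): Q = (1.1/1)·5.2 + (1.7/1)·7.2 = 18.0 cfs.

Q ≈ 18.0 cfs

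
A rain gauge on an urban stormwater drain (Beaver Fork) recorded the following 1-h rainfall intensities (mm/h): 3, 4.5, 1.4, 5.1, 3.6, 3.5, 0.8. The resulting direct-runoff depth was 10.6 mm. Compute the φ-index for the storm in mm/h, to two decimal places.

Only the 5 blocks with intensity above φ contribute runoff: 3, 4.5, 5.1, 3.6, 3.5 mm/h.
Σ(I−φ)·Δt = d  ⇒  (3+4.5+5.1+3.6+3.5 − 5φ)·1 = 10.6
φ = (19.70 − 10.6/1) / 5 = 1.82 mm/h.

φ ≈ 1.82 mm/h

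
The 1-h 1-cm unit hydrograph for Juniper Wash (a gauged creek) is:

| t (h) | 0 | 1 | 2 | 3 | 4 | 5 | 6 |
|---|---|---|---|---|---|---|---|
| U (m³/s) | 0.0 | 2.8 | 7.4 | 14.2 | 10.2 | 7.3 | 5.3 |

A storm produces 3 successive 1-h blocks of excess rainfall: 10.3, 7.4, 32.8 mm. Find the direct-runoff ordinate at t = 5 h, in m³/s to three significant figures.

By discrete convolution, Q_j = Σ (P_i / 10 mm) · U_{j−i}.
At t = 5 h (j=5): Q = (10.3/10)·7.3 + (7.4/10)·10.2 + (32.8/10)·14.2 = 61.6 m³/s.

Q ≈ 61.6 m³/s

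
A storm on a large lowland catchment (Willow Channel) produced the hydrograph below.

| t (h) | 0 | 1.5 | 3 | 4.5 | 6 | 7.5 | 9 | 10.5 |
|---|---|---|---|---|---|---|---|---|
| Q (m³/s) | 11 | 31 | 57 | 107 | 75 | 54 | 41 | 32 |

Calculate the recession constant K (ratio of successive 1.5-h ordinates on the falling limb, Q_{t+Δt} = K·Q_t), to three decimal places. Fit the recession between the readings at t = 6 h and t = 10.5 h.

K ≈ 0.753

Using the recession-limb readings at t = 6 h and t = 10.5 h: Q falls from 75 to 32 m³/s over 3 intervals.
K = (Q₂/Q₁)^(1/3) = (32/75)^(1/3) = 0.753.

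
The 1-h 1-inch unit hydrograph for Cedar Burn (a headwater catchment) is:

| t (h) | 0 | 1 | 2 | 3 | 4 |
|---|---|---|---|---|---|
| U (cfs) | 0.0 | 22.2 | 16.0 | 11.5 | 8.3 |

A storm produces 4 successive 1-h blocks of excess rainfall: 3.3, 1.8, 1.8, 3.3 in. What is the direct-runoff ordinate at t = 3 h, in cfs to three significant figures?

Q ≈ 107 cfs

By discrete convolution, Q_j = Σ (P_i / 1 in) · U_{j−i}.
At t = 3 h (j=3): Q = (3.3/1)·11.5 + (1.8/1)·16.0 + (1.8/1)·22.2 + (3.3/1)·0.0 = 107 cfs.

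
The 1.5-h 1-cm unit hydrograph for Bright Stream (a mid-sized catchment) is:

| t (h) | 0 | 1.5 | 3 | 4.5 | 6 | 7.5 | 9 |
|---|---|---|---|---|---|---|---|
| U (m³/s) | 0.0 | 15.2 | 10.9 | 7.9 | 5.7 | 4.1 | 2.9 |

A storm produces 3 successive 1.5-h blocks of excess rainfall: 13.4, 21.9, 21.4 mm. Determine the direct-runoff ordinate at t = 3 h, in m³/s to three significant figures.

Q ≈ 47.9 m³/s

By discrete convolution, Q_j = Σ (P_i / 10 mm) · U_{j−i}.
At t = 3 h (j=2): Q = (13.4/10)·10.9 + (21.9/10)·15.2 + (21.4/10)·0.0 = 47.9 m³/s.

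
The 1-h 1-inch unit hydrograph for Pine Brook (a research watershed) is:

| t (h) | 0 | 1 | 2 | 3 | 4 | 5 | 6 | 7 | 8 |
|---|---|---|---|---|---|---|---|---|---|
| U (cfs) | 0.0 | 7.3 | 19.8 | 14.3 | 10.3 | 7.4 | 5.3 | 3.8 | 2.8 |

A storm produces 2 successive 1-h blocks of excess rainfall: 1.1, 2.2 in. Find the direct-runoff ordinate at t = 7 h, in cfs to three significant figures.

By discrete convolution, Q_j = Σ (P_i / 1 in) · U_{j−i}.
At t = 7 h (j=7): Q = (1.1/1)·3.8 + (2.2/1)·5.3 = 15.8 cfs.

Q ≈ 15.8 cfs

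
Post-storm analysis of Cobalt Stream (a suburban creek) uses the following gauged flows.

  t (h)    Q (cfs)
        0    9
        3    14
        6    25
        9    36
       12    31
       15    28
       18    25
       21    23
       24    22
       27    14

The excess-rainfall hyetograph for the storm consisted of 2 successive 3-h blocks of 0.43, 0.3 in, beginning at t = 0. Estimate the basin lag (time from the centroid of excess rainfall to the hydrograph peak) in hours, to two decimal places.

Centroid of excess rainfall: t_c = Σ P_i·t̄_i / ΣP_i = 2.7329 h (block centres at 1.5, 4.5 h).
Hydrograph peak occurs at t = 9 h, so basin lag t_L = 9 − 2.7329 = 6.27 h.

t_L ≈ 6.27 h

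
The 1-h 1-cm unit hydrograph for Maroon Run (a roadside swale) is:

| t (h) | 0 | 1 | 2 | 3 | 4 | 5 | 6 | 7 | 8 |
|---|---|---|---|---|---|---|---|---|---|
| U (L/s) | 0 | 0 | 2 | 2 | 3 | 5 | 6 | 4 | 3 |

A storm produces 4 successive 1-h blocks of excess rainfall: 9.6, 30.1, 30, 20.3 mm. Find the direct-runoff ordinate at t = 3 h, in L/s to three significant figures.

By discrete convolution, Q_j = Σ (P_i / 10 mm) · U_{j−i}.
At t = 3 h (j=3): Q = (9.6/10)·2 + (30.1/10)·2 + (30/10)·0 + (20.3/10)·0 = 7.94 L/s.

Q ≈ 7.94 L/s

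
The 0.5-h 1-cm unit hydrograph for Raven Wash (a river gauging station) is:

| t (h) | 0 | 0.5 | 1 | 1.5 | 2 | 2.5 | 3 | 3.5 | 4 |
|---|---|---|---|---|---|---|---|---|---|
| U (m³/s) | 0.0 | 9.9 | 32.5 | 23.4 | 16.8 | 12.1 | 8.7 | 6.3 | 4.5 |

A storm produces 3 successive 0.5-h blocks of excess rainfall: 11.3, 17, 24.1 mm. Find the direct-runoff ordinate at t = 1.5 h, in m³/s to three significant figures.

By discrete convolution, Q_j = Σ (P_i / 10 mm) · U_{j−i}.
At t = 1.5 h (j=3): Q = (11.3/10)·23.4 + (17/10)·32.5 + (24.1/10)·9.9 = 106 m³/s.

Q ≈ 106 m³/s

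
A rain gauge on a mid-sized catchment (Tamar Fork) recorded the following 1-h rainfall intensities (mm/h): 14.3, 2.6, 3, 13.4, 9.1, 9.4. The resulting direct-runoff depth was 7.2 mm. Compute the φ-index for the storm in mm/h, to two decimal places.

φ ≈ 10.25 mm/h

Only the 2 blocks with intensity above φ contribute runoff: 14.3, 13.4 mm/h.
Σ(I−φ)·Δt = d  ⇒  (14.3+13.4 − 2φ)·1 = 7.2
φ = (27.70 − 7.2/1) / 2 = 10.25 mm/h.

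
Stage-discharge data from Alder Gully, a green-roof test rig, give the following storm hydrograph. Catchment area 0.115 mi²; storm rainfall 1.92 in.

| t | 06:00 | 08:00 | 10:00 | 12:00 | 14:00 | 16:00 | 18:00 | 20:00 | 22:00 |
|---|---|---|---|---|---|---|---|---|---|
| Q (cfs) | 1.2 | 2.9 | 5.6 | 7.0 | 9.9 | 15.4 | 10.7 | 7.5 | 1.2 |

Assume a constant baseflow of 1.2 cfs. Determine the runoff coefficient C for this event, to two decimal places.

ΣQ_DR = 50.60 cfs; V = ΣQ_DR·Δt = 3.643 × 10^5 ft³.
Runoff depth d = V / A = 1.364 in.
C = d / P = 1.364 / 1.92 = 0.71.

C ≈ 0.71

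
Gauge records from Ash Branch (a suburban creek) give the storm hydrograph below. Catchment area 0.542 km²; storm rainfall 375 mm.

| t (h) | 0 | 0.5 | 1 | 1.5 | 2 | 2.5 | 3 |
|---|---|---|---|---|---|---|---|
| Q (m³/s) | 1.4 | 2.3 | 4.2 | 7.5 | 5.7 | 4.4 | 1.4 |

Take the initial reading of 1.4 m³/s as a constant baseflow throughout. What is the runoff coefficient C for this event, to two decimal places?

ΣQ_DR = 17.10 m³/s; V = ΣQ_DR·Δt = 30780 m³.
Runoff depth d = V / A = 56.79 mm.
C = d / P = 56.79 / 375 = 0.15.

C ≈ 0.15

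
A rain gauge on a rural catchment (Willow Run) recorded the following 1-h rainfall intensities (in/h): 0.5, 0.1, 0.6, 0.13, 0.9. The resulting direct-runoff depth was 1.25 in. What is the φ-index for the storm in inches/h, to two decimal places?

Only the 3 blocks with intensity above φ contribute runoff: 0.5, 0.6, 0.9 in/h.
Σ(I−φ)·Δt = d  ⇒  (0.5+0.6+0.9 − 3φ)·1 = 1.25
φ = (2.000 − 1.25/1) / 3 = 0.25 in/h.

φ ≈ 0.25 in/h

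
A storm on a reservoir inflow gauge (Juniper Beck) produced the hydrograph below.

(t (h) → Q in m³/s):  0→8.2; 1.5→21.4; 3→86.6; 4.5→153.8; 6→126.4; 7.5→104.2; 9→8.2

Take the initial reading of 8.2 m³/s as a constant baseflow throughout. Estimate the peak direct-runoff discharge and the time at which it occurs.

Q_p = 145.6 m³/s at t = 4.5 h

Subtracting baseflow gives direct-runoff ordinates: 0.0, 13.2, 78.4, 145.6, 118.2, 96.0, 0.0 m³/s.
The maximum is 145.6 m³/s, occurring at the reading for t = 4.5 h.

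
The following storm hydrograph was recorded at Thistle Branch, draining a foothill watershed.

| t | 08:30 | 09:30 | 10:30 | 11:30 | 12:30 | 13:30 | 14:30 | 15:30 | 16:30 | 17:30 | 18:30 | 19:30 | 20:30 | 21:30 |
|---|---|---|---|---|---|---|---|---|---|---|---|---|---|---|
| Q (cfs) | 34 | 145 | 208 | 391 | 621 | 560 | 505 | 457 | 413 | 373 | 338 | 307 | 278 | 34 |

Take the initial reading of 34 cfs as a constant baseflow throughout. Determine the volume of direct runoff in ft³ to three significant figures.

Direct-runoff ordinates (Q − Q_b): 0.0, 111.0, 174.0, 357.0, 587.0, 526.0, 471.0, 423.0, 379.0, 339.0, 304.0, 273.0, 244.0, 0.0 cfs.
ΣQ_DR = 4188 cfs.
With Δt = 1 h = 3600 s, V = ΣQ_DR · Δt = 4188 × 3600 = 1.51 × 10^7 ft³.

V ≈ 1.51 × 10^7 ft³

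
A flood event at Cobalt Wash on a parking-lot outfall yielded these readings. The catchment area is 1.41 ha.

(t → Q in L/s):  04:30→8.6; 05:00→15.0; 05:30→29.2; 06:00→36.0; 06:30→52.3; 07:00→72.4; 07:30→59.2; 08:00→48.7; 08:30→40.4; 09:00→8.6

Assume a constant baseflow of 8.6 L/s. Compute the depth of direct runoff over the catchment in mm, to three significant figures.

Direct runoff: 0.0, 6.4, 20.6, 27.4, 43.7, 63.8, 50.6, 40.1, 31.8, 0.0 L/s; ΣQ_DR = 284.4 L/s.
V = ΣQ_DR · Δt = 284.4 × 1800 s = 5.119 × 10^5 L.
Over A = 1.41 ha, depth = V / A = 36.3 mm.

d ≈ 36.3 mm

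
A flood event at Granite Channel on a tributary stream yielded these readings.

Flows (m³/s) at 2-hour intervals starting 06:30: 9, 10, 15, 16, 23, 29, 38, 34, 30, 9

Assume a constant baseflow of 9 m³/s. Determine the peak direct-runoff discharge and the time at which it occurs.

Q_p = 29.0 m³/s at t = 18:30

Subtracting baseflow gives direct-runoff ordinates: 0.0, 1.0, 6.0, 7.0, 14.0, 20.0, 29.0, 25.0, 21.0, 0.0 m³/s.
The maximum is 29.0 m³/s, occurring at the reading for t = 18:30.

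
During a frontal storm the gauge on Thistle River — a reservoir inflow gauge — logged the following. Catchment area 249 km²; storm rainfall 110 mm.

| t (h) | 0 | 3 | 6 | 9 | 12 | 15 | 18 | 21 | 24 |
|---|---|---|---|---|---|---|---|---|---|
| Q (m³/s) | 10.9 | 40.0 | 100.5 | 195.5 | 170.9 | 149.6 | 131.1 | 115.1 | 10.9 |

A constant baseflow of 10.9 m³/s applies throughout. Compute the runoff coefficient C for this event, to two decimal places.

ΣQ_DR = 826.4 m³/s; V = ΣQ_DR·Δt = 8.925 × 10^6 m³.
Runoff depth d = V / A = 35.84 mm.
C = d / P = 35.84 / 110 = 0.33.

C ≈ 0.33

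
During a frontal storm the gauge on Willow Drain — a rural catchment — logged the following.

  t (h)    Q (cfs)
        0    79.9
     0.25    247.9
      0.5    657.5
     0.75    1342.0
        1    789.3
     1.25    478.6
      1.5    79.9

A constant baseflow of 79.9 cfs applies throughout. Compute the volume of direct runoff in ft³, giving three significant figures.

V ≈ 2.80 × 10^6 ft³

Direct-runoff ordinates (Q − Q_b): 0.0, 168.0, 577.6, 1262.1, 709.4, 398.7, 0.0 cfs.
ΣQ_DR = 3116 cfs.
With Δt = 0.25 h = 900 s, V = ΣQ_DR · Δt = 3116 × 900 = 2.80 × 10^6 ft³.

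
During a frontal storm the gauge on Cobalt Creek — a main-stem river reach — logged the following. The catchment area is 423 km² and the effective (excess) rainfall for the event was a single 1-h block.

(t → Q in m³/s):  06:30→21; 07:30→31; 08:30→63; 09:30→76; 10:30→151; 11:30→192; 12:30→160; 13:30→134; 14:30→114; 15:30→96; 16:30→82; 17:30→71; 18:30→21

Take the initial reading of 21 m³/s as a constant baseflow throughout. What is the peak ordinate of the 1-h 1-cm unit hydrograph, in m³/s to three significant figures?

Direct runoff: 0.0, 10.0, 42.0, 55.0, 130.0, 171.0, 139.0, 113.0, 93.0, 75.0, 61.0, 50.0, 0.0 m³/s; ΣQ_DR = 939.0 m³/s, peak = 171.0 m³/s.
Runoff depth d = ΣQ_DR·Δt / A = 939.0 × 3600 / (423 km²) = 7.991 mm.
The 1-cm UH is the DRH scaled by (10 mm)/d, so U_p = 171.0 × 10/7.991 = 214 m³/s.

U_p ≈ 214 m³/s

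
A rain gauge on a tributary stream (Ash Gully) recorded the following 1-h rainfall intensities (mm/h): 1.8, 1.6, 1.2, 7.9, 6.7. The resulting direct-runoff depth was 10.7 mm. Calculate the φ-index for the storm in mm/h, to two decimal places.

φ ≈ 1.95 mm/h

Only the 2 blocks with intensity above φ contribute runoff: 7.9, 6.7 mm/h.
Σ(I−φ)·Δt = d  ⇒  (7.9+6.7 − 2φ)·1 = 10.7
φ = (14.60 − 10.7/1) / 2 = 1.95 mm/h.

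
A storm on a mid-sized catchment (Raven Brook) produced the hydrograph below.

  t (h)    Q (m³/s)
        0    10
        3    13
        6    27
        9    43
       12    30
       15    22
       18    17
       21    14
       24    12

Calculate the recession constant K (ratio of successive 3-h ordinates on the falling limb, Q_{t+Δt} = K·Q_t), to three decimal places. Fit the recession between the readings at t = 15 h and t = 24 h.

K ≈ 0.817

Using the recession-limb readings at t = 15 h and t = 24 h: Q falls from 22 to 12 m³/s over 3 intervals.
K = (Q₂/Q₁)^(1/3) = (12/22)^(1/3) = 0.817.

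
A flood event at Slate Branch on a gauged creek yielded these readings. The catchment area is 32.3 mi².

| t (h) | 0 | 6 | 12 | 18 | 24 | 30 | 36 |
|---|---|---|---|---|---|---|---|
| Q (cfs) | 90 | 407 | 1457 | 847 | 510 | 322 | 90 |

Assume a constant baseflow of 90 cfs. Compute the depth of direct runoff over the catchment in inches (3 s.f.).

d ≈ 0.890 in

Direct runoff: 0.0, 317.0, 1367.0, 757.0, 420.0, 232.0, 0.0 cfs; ΣQ_DR = 3093 cfs.
V = ΣQ_DR · Δt = 3093 × 21600 s = 6.681 × 10^7 ft³.
Over A = 32.3 mi², depth = V / A = 0.890 in.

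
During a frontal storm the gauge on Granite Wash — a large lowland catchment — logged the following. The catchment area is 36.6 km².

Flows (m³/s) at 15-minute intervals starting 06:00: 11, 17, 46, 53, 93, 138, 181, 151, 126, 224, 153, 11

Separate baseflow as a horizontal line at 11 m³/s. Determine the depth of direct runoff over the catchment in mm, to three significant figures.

Direct runoff: 0.0, 6.0, 35.0, 42.0, 82.0, 127.0, 170.0, 140.0, 115.0, 213.0, 142.0, 0.0 m³/s; ΣQ_DR = 1072 m³/s.
V = ΣQ_DR · Δt = 1072 × 900 s = 9.648 × 10^5 m³.
Over A = 36.6 km², depth = V / A = 26.4 mm.

d ≈ 26.4 mm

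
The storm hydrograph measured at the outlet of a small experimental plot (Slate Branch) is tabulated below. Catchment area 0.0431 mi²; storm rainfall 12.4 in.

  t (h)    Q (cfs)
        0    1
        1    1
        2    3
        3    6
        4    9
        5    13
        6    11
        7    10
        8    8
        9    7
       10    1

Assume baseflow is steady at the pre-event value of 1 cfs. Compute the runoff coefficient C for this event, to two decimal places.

ΣQ_DR = 59.00 cfs; V = ΣQ_DR·Δt = 2.124 × 10^5 ft³.
Runoff depth d = V / A = 2.121 in.
C = d / P = 2.121 / 12.4 = 0.17.

C ≈ 0.17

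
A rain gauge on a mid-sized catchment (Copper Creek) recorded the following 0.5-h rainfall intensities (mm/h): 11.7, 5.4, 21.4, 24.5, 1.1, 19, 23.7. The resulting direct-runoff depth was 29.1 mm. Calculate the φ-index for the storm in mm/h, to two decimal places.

φ ≈ 8.42 mm/h

Only the 5 blocks with intensity above φ contribute runoff: 11.7, 21.4, 24.5, 19, 23.7 mm/h.
Σ(I−φ)·Δt = d  ⇒  (11.7+21.4+24.5+19+23.7 − 5φ)·0.5 = 29.1
φ = (100.3 − 29.1/0.5) / 5 = 8.42 mm/h.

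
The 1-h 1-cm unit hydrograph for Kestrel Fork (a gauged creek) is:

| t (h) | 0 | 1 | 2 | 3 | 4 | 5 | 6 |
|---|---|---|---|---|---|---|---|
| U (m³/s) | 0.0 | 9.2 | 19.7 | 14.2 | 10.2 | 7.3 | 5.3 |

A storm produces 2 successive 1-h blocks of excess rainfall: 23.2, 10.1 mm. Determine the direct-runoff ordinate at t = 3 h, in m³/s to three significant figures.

Q ≈ 52.8 m³/s

By discrete convolution, Q_j = Σ (P_i / 10 mm) · U_{j−i}.
At t = 3 h (j=3): Q = (23.2/10)·14.2 + (10.1/10)·19.7 = 52.8 m³/s.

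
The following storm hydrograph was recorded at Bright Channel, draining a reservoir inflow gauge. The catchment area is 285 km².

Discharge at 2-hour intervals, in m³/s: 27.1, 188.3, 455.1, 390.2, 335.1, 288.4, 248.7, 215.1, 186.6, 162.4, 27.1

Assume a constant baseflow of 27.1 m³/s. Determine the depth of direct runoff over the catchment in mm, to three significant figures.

d ≈ 56.2 mm

Direct runoff: 0.0, 161.2, 428.0, 363.1, 308.0, 261.3, 221.6, 188.0, 159.5, 135.3, 0.0 m³/s; ΣQ_DR = 2226 m³/s.
V = ΣQ_DR · Δt = 2226 × 7200 s = 1.603 × 10^7 m³.
Over A = 285 km², depth = V / A = 56.2 mm.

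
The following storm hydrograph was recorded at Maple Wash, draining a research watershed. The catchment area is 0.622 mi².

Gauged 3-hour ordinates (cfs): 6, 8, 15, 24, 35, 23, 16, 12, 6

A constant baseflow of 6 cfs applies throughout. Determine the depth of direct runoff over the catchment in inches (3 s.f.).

d ≈ 0.680 in

Direct runoff: 0.0, 2.0, 9.0, 18.0, 29.0, 17.0, 10.0, 6.0, 0.0 cfs; ΣQ_DR = 91.00 cfs.
V = ΣQ_DR · Δt = 91.00 × 10800 s = 9.828 × 10^5 ft³.
Over A = 0.622 mi², depth = V / A = 0.680 in.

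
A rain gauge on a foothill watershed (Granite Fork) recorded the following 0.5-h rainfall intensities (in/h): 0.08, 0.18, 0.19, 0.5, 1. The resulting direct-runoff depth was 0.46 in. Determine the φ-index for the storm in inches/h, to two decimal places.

Only the 2 blocks with intensity above φ contribute runoff: 0.5, 1 in/h.
Σ(I−φ)·Δt = d  ⇒  (0.5+1 − 2φ)·0.5 = 0.46
φ = (1.500 − 0.46/0.5) / 2 = 0.29 in/h.

φ ≈ 0.29 in/h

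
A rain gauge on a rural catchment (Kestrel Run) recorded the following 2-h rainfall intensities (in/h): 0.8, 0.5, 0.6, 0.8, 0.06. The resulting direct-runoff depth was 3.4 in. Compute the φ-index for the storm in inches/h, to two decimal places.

φ ≈ 0.25 in/h

Only the 4 blocks with intensity above φ contribute runoff: 0.8, 0.5, 0.6, 0.8 in/h.
Σ(I−φ)·Δt = d  ⇒  (0.8+0.5+0.6+0.8 − 4φ)·2 = 3.4
φ = (2.700 − 3.4/2) / 4 = 0.25 in/h.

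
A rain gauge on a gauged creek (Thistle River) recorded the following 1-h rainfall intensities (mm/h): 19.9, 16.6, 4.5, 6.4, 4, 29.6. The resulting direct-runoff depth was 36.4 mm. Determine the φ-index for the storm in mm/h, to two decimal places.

φ ≈ 9.90 mm/h

Only the 3 blocks with intensity above φ contribute runoff: 19.9, 16.6, 29.6 mm/h.
Σ(I−φ)·Δt = d  ⇒  (19.9+16.6+29.6 − 3φ)·1 = 36.4
φ = (66.10 − 36.4/1) / 3 = 9.90 mm/h.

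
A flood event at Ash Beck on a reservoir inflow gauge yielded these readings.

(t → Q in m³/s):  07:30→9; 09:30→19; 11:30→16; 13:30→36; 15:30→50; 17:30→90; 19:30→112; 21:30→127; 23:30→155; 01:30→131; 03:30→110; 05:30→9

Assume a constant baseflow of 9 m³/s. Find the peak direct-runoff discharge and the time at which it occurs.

Subtracting baseflow gives direct-runoff ordinates: 0.0, 10.0, 7.0, 27.0, 41.0, 81.0, 103.0, 118.0, 146.0, 122.0, 101.0, 0.0 m³/s.
The maximum is 146.0 m³/s, occurring at the reading for t = 23:30.

Q_p = 146.0 m³/s at t = 23:30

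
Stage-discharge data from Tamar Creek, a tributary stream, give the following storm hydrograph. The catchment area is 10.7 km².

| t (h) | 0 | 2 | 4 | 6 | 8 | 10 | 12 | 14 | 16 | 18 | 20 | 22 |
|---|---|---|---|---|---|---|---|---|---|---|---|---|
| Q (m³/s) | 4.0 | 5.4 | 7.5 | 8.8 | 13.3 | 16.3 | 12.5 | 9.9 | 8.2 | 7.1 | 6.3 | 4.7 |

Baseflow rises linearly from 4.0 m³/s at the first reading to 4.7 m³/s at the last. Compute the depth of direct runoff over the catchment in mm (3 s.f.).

d ≈ 34.9 mm

Direct runoff: 0.00, 1.34, 3.37, 4.61, 9.05, 11.98, 8.12, 5.45, 3.69, 2.53, 1.66, 0.00 m³/s; ΣQ_DR = 51.80 m³/s.
V = ΣQ_DR · Δt = 51.80 × 7200 s = 3.730 × 10^5 m³.
Over A = 10.7 km², depth = V / A = 34.9 mm.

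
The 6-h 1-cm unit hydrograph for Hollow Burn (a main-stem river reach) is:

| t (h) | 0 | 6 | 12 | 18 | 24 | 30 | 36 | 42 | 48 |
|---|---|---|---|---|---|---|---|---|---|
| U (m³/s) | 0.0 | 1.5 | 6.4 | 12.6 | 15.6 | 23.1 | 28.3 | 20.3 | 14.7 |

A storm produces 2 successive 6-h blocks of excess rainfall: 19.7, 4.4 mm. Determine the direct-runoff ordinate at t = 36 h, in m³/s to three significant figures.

By discrete convolution, Q_j = Σ (P_i / 10 mm) · U_{j−i}.
At t = 36 h (j=6): Q = (19.7/10)·28.3 + (4.4/10)·23.1 = 65.9 m³/s.

Q ≈ 65.9 m³/s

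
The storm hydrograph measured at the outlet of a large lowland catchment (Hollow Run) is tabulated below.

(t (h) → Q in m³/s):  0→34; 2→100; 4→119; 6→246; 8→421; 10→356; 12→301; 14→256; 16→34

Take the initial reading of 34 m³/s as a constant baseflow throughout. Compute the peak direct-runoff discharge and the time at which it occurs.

Q_p = 387.0 m³/s at t = 8 h

Subtracting baseflow gives direct-runoff ordinates: 0.0, 66.0, 85.0, 212.0, 387.0, 322.0, 267.0, 222.0, 0.0 m³/s.
The maximum is 387.0 m³/s, occurring at the reading for t = 8 h.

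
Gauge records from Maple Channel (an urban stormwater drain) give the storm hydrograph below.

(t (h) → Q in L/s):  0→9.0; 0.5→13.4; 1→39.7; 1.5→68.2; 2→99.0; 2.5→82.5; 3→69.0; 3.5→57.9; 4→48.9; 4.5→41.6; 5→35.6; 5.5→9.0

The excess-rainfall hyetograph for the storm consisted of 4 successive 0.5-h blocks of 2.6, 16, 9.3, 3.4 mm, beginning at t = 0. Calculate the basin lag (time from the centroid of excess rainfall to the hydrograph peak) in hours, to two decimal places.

Centroid of excess rainfall: t_c = Σ P_i·t̄_i / ΣP_i = 0.9657 h (block centres at 0.25, 0.75, 1.25, 1.75 h).
Hydrograph peak occurs at t = 2 h, so basin lag t_L = 2 − 0.9657 = 1.03 h.

t_L ≈ 1.03 h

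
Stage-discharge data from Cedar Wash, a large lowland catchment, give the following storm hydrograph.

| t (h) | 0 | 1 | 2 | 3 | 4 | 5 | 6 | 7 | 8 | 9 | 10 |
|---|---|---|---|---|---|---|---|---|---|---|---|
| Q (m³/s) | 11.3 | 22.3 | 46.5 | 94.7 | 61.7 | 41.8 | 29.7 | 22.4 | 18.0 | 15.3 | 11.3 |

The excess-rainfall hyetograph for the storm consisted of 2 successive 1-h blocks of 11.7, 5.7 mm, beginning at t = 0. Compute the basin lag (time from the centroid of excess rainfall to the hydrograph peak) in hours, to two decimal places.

Centroid of excess rainfall: t_c = Σ P_i·t̄_i / ΣP_i = 0.8276 h (block centres at 0.5, 1.5 h).
Hydrograph peak occurs at t = 3 h, so basin lag t_L = 3 − 0.8276 = 2.17 h.

t_L ≈ 2.17 h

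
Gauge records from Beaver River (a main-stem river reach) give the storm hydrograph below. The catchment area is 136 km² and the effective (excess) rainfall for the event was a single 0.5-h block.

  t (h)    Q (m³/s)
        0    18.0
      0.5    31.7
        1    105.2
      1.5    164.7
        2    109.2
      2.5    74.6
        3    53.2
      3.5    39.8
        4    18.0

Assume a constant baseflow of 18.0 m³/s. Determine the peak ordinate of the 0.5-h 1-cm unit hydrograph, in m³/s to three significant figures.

U_p ≈ 245 m³/s

Direct runoff: 0.0, 13.7, 87.2, 146.7, 91.2, 56.6, 35.2, 21.8, 0.0 m³/s; ΣQ_DR = 452.4 m³/s, peak = 146.7 m³/s.
Runoff depth d = ΣQ_DR·Δt / A = 452.4 × 1800 / (136 km²) = 5.988 mm.
The 1-cm UH is the DRH scaled by (10 mm)/d, so U_p = 146.7 × 10/5.988 = 245 m³/s.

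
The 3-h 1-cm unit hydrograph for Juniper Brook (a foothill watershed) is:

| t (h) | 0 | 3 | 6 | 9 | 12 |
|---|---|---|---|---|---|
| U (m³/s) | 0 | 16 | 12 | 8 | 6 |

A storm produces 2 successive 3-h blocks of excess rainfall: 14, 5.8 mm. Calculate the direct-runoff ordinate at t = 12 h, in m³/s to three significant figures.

Q ≈ 13.0 m³/s

By discrete convolution, Q_j = Σ (P_i / 10 mm) · U_{j−i}.
At t = 12 h (j=4): Q = (14/10)·6 + (5.8/10)·8 = 13.0 m³/s.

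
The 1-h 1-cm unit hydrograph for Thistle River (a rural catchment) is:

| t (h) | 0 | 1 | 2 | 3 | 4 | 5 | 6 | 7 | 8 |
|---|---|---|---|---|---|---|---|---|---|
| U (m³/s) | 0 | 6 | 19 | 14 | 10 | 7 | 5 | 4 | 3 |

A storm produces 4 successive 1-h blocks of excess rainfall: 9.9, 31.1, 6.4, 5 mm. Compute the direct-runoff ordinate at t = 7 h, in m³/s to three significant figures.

Q ≈ 29.0 m³/s

By discrete convolution, Q_j = Σ (P_i / 10 mm) · U_{j−i}.
At t = 7 h (j=7): Q = (9.9/10)·4 + (31.1/10)·5 + (6.4/10)·7 + (5/10)·10 = 29.0 m³/s.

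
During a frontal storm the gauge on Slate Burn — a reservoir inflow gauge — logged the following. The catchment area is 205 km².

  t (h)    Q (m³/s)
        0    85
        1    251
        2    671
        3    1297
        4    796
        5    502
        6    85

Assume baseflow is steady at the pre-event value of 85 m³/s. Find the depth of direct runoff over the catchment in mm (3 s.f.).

Direct runoff: 0.0, 166.0, 586.0, 1212.0, 711.0, 417.0, 0.0 m³/s; ΣQ_DR = 3092 m³/s.
V = ΣQ_DR · Δt = 3092 × 3600 s = 1.113 × 10^7 m³.
Over A = 205 km², depth = V / A = 54.3 mm.

d ≈ 54.3 mm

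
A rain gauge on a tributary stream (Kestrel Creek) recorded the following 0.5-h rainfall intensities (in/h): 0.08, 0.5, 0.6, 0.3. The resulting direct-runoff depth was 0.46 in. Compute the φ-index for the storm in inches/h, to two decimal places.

φ ≈ 0.16 in/h

Only the 3 blocks with intensity above φ contribute runoff: 0.5, 0.6, 0.3 in/h.
Σ(I−φ)·Δt = d  ⇒  (0.5+0.6+0.3 − 3φ)·0.5 = 0.46
φ = (1.400 − 0.46/0.5) / 3 = 0.16 in/h.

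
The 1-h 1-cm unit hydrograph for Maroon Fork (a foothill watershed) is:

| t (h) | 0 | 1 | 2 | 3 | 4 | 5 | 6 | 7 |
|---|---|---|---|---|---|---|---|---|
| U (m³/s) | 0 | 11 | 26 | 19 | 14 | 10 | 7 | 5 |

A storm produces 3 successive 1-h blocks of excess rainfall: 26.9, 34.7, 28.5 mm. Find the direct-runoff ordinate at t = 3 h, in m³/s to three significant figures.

By discrete convolution, Q_j = Σ (P_i / 10 mm) · U_{j−i}.
At t = 3 h (j=3): Q = (26.9/10)·19 + (34.7/10)·26 + (28.5/10)·11 = 173 m³/s.

Q ≈ 173 m³/s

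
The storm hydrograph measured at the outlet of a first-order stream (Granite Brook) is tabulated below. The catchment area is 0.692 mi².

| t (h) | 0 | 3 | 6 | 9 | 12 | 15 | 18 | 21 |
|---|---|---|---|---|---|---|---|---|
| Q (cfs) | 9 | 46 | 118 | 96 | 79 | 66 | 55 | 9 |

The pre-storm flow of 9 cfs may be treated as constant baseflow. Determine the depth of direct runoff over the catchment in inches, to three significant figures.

Direct runoff: 0.0, 37.0, 109.0, 87.0, 70.0, 57.0, 46.0, 0.0 cfs; ΣQ_DR = 406.0 cfs.
V = ΣQ_DR · Δt = 406.0 × 10800 s = 4.385 × 10^6 ft³.
Over A = 0.692 mi², depth = V / A = 2.73 in.

d ≈ 2.73 in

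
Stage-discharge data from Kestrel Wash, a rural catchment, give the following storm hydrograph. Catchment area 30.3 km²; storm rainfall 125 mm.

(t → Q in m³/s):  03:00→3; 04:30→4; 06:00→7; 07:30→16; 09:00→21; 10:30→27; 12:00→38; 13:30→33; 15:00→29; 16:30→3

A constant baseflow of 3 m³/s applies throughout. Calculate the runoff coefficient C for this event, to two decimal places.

ΣQ_DR = 151.0 m³/s; V = ΣQ_DR·Δt = 8.154 × 10^5 m³.
Runoff depth d = V / A = 26.91 mm.
C = d / P = 26.91 / 125 = 0.22.

C ≈ 0.22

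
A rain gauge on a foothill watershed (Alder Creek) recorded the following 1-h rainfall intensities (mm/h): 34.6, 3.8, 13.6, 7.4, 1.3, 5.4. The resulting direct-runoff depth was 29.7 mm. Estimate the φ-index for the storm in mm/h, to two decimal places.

φ ≈ 9.25 mm/h

Only the 2 blocks with intensity above φ contribute runoff: 34.6, 13.6 mm/h.
Σ(I−φ)·Δt = d  ⇒  (34.6+13.6 − 2φ)·1 = 29.7
φ = (48.20 − 29.7/1) / 2 = 9.25 mm/h.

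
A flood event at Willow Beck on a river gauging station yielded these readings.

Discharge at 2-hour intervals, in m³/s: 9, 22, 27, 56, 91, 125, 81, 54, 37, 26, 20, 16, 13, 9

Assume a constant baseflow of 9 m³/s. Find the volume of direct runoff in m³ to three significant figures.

Direct-runoff ordinates (Q − Q_b): 0.0, 13.0, 18.0, 47.0, 82.0, 116.0, 72.0, 45.0, 28.0, 17.0, 11.0, 7.0, 4.0, 0.0 m³/s.
ΣQ_DR = 460.0 m³/s.
With Δt = 2 h = 7200 s, V = ΣQ_DR · Δt = 460.0 × 7200 = 3.31 × 10^6 m³.

V ≈ 3.31 × 10^6 m³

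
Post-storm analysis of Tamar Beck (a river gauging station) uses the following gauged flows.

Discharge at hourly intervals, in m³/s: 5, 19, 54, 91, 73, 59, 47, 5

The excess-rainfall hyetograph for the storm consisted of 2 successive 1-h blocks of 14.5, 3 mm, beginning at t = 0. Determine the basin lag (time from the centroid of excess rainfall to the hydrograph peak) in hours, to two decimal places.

Centroid of excess rainfall: t_c = Σ P_i·t̄_i / ΣP_i = 0.6714 h (block centres at 0.5, 1.5 h).
Hydrograph peak occurs at t = 3 h, so basin lag t_L = 3 − 0.6714 = 2.33 h.

t_L ≈ 2.33 h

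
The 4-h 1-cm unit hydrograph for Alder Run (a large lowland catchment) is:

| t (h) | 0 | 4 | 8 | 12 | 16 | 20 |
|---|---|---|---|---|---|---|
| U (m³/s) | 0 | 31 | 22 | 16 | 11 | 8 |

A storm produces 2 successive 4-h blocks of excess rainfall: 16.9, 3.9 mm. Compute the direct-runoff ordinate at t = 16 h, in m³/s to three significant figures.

Q ≈ 24.8 m³/s

By discrete convolution, Q_j = Σ (P_i / 10 mm) · U_{j−i}.
At t = 16 h (j=4): Q = (16.9/10)·11 + (3.9/10)·16 = 24.8 m³/s.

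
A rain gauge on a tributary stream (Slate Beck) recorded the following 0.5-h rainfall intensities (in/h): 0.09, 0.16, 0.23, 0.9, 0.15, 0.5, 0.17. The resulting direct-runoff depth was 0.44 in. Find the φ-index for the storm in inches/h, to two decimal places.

φ ≈ 0.26 in/h

Only the 2 blocks with intensity above φ contribute runoff: 0.9, 0.5 in/h.
Σ(I−φ)·Δt = d  ⇒  (0.9+0.5 − 2φ)·0.5 = 0.44
φ = (1.400 − 0.44/0.5) / 2 = 0.26 in/h.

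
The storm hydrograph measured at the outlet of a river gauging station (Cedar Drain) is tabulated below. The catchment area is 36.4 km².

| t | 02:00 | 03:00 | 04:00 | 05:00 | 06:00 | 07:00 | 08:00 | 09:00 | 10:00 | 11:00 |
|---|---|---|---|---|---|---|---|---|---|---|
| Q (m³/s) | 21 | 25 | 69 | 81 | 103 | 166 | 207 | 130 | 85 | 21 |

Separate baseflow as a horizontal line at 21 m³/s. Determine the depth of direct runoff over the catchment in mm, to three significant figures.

d ≈ 69.0 mm

Direct runoff: 0.0, 4.0, 48.0, 60.0, 82.0, 145.0, 186.0, 109.0, 64.0, 0.0 m³/s; ΣQ_DR = 698.0 m³/s.
V = ΣQ_DR · Δt = 698.0 × 3600 s = 2.513 × 10^6 m³.
Over A = 36.4 km², depth = V / A = 69.0 mm.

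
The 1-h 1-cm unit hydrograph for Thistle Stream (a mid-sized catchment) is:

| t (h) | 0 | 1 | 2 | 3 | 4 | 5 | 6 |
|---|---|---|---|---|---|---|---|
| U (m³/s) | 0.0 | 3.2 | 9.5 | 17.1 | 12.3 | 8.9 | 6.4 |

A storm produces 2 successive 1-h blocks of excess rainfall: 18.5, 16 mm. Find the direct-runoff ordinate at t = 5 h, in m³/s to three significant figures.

By discrete convolution, Q_j = Σ (P_i / 10 mm) · U_{j−i}.
At t = 5 h (j=5): Q = (18.5/10)·8.9 + (16/10)·12.3 = 36.1 m³/s.

Q ≈ 36.1 m³/s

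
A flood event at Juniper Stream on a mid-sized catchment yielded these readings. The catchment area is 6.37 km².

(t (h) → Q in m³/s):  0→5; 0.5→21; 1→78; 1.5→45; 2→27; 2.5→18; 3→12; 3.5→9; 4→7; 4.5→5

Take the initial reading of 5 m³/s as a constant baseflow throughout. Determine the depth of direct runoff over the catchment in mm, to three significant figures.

d ≈ 50.0 mm

Direct runoff: 0.0, 16.0, 73.0, 40.0, 22.0, 13.0, 7.0, 4.0, 2.0, 0.0 m³/s; ΣQ_DR = 177.0 m³/s.
V = ΣQ_DR · Δt = 177.0 × 1800 s = 3.186 × 10^5 m³.
Over A = 6.37 km², depth = V / A = 50.0 mm.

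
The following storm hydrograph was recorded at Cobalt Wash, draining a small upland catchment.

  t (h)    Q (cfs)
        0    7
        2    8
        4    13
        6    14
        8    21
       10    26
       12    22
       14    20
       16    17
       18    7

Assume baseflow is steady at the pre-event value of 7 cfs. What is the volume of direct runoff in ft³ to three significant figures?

Direct-runoff ordinates (Q − Q_b): 0.0, 1.0, 6.0, 7.0, 14.0, 19.0, 15.0, 13.0, 10.0, 0.0 cfs.
ΣQ_DR = 85.00 cfs.
With Δt = 2 h = 7200 s, V = ΣQ_DR · Δt = 85.00 × 7200 = 6.12 × 10^5 ft³.

V ≈ 6.12 × 10^5 ft³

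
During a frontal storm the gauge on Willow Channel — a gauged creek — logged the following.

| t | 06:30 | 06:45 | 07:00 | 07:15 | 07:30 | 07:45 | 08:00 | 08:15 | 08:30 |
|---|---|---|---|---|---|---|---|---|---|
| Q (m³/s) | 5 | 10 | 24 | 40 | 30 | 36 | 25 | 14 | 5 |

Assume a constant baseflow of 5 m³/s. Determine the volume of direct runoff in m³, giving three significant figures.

V ≈ 1.30 × 10^5 m³

Direct-runoff ordinates (Q − Q_b): 0.0, 5.0, 19.0, 35.0, 25.0, 31.0, 20.0, 9.0, 0.0 m³/s.
ΣQ_DR = 144.0 m³/s.
With Δt = 0.25 h = 900 s, V = ΣQ_DR · Δt = 144.0 × 900 = 1.30 × 10^5 m³.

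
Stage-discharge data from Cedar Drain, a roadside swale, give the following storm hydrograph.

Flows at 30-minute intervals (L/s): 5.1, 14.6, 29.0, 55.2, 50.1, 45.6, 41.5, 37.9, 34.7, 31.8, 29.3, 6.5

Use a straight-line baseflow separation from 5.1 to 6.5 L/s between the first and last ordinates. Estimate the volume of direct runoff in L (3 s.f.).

Direct-runoff ordinates (Q − Q_b): 0.00, 9.37, 23.65, 49.72, 44.49, 39.86, 35.64, 31.91, 28.58, 25.55, 22.93, 0.00 L/s.
ΣQ_DR = 311.7 L/s.
With Δt = 0.5 h = 1800 s, V = ΣQ_DR · Δt = 311.7 × 1800 = 5.61 × 10^5 L.

V ≈ 5.61 × 10^5 L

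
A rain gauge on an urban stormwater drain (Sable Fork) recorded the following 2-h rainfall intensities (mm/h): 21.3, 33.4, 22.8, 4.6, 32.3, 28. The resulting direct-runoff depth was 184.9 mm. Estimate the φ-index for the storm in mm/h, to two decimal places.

Only the 5 blocks with intensity above φ contribute runoff: 21.3, 33.4, 22.8, 32.3, 28 mm/h.
Σ(I−φ)·Δt = d  ⇒  (21.3+33.4+22.8+32.3+28 − 5φ)·2 = 184.9
φ = (137.8 − 184.9/2) / 5 = 9.07 mm/h.

φ ≈ 9.07 mm/h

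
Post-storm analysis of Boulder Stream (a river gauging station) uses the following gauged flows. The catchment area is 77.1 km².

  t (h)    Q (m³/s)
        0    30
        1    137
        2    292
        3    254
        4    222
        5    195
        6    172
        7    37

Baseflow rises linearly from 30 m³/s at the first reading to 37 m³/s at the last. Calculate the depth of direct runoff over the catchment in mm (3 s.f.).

Direct runoff: 0.00, 106.00, 260.00, 221.00, 188.00, 160.00, 136.00, 0.00 m³/s; ΣQ_DR = 1071 m³/s.
V = ΣQ_DR · Δt = 1071 × 3600 s = 3.856 × 10^6 m³.
Over A = 77.1 km², depth = V / A = 50.0 mm.

d ≈ 50.0 mm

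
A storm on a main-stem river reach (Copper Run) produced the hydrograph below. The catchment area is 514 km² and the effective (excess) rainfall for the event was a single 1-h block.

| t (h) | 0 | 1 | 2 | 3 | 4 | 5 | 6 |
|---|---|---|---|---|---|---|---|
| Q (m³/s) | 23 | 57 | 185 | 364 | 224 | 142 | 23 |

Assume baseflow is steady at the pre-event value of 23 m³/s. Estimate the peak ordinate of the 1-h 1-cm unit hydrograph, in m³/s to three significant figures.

Direct runoff: 0.0, 34.0, 162.0, 341.0, 201.0, 119.0, 0.0 m³/s; ΣQ_DR = 857.0 m³/s, peak = 341.0 m³/s.
Runoff depth d = ΣQ_DR·Δt / A = 857.0 × 3600 / (514 km²) = 6.002 mm.
The 1-cm UH is the DRH scaled by (10 mm)/d, so U_p = 341.0 × 10/6.002 = 568 m³/s.

U_p ≈ 568 m³/s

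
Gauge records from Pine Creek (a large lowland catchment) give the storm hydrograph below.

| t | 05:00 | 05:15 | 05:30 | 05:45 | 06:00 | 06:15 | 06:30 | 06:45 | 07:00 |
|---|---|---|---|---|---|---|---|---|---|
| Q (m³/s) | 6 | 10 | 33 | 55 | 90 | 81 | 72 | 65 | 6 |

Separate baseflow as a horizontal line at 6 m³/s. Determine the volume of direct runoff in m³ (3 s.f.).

V ≈ 3.28 × 10^5 m³

Direct-runoff ordinates (Q − Q_b): 0.0, 4.0, 27.0, 49.0, 84.0, 75.0, 66.0, 59.0, 0.0 m³/s.
ΣQ_DR = 364.0 m³/s.
With Δt = 0.25 h = 900 s, V = ΣQ_DR · Δt = 364.0 × 900 = 3.28 × 10^5 m³.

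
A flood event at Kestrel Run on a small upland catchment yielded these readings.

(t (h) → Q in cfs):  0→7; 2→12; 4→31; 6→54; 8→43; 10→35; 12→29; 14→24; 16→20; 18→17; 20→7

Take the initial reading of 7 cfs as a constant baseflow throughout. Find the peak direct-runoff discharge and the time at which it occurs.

Q_p = 47.0 cfs at t = 6 h

Subtracting baseflow gives direct-runoff ordinates: 0.0, 5.0, 24.0, 47.0, 36.0, 28.0, 22.0, 17.0, 13.0, 10.0, 0.0 cfs.
The maximum is 47.0 cfs, occurring at the reading for t = 6 h.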